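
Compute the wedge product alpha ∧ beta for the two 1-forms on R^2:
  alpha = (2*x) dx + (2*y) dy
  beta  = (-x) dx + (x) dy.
alpha ∧ beta = (2*x*(x + y)) dx ∧ dy

Distribute the wedge, using dx_i ∧ dx_j = -dx_j ∧ dx_i and dx_i ∧ dx_i = 0. For each pair (i, j) with i < j, the coefficient of dx_i ∧ dx_j in alpha ∧ beta is (alpha_i * beta_j - alpha_j * beta_i). Collecting: alpha ∧ beta = (2*x*(x + y)) dx ∧ dy.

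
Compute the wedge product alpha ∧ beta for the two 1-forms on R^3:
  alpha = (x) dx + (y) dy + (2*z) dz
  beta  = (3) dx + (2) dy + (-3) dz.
alpha ∧ beta = (2*x - 3*y) dx ∧ dy + (-3*x - 6*z) dx ∧ dz + (-3*y - 4*z) dy ∧ dz

Distribute the wedge, using dx_i ∧ dx_j = -dx_j ∧ dx_i and dx_i ∧ dx_i = 0. For each pair (i, j) with i < j, the coefficient of dx_i ∧ dx_j in alpha ∧ beta is (alpha_i * beta_j - alpha_j * beta_i). Collecting: alpha ∧ beta = (2*x - 3*y) dx ∧ dy + (-3*x - 6*z) dx ∧ dz + (-3*y - 4*z) dy ∧ dz.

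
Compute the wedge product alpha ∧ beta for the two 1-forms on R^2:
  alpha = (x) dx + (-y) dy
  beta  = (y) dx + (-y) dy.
alpha ∧ beta = (y*(-x + y)) dx ∧ dy

Distribute the wedge, using dx_i ∧ dx_j = -dx_j ∧ dx_i and dx_i ∧ dx_i = 0. For each pair (i, j) with i < j, the coefficient of dx_i ∧ dx_j in alpha ∧ beta is (alpha_i * beta_j - alpha_j * beta_i). Collecting: alpha ∧ beta = (y*(-x + y)) dx ∧ dy.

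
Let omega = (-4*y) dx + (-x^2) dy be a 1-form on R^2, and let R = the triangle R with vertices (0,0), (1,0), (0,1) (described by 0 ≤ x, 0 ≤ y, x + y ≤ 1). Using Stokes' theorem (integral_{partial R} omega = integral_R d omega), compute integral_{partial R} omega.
integral_(partial R) omega = 5/3

Stokes: integral_partial_R omega = integral_R d omega with d omega = (∂Q/∂x - ∂P/∂y) dx ∧ dy.
  ∂Q/∂x = -2*x
  ∂P/∂y = -4
  integrand = ∂Q/∂x - ∂P/∂y = 4 - 2*x.
Integrating over R: integral_0^1 integral_0^{1-x} (4 - 2*x) dy dx = 5/3.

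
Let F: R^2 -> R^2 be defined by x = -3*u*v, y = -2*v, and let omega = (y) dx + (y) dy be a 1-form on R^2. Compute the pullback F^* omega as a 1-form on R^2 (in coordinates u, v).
F^* omega = (6*v^2) du + (2*v*(3*u + 2)) dv

Using F^*(f dg) = (f ∘ F) d(g ∘ F), substitute each coordinate x_i by F_i(u, v) in f_i, and replace dx_i by d F_i = (∂F_i/∂u) du + (∂F_i/∂v) dv.
  For the x component: f_1(F) = -2*v; d F_1 = (-3*v) du + (-3*u) dv
  For the y component: f_2(F) = -2*v; d F_2 = (0) du + (-2) dv
Combining and collecting du, dv coefficients:
  coeff of du: 6*v^2
  coeff of dv: 2*v*(3*u + 2)
F^* omega = (6*v^2) du + (2*v*(3*u + 2)) dv.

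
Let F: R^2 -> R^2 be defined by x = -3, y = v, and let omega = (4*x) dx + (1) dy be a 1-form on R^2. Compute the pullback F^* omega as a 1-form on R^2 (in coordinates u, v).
F^* omega = (1) dv

Using F^*(f dg) = (f ∘ F) d(g ∘ F), substitute each coordinate x_i by F_i(u, v) in f_i, and replace dx_i by d F_i = (∂F_i/∂u) du + (∂F_i/∂v) dv.
  For the x component: f_1(F) = -12; d F_1 = (0) du + (0) dv
  For the y component: f_2(F) = 1; d F_2 = (0) du + (1) dv
Combining and collecting du, dv coefficients:
  coeff of du: 0
  coeff of dv: 1
F^* omega = (1) dv.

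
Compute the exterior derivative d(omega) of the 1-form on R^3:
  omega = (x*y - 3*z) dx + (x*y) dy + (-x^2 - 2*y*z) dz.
d(omega) = (-x + y) dx ∧ dy + (3 - 2*x) dx ∧ dz + (-2*z) dy ∧ dz

For a 1-form omega = sum_i f_i dx_i, the exterior derivative is
  d(omega) = sum_{i < j} (∂f_j/∂x_i - ∂f_i/∂x_j) dx_i ∧ dx_j.
  coefficient of dx ∧ dy: ∂f_2/∂x - ∂f_1/∂y = ∂(x*y)/∂x - ∂(x*y - 3*z)/∂y = -x + y
  coefficient of dx ∧ dz: ∂f_3/∂x - ∂f_1/∂z = ∂(-x^2 - 2*y*z)/∂x - ∂(x*y - 3*z)/∂z = 3 - 2*x
  coefficient of dy ∧ dz: ∂f_3/∂y - ∂f_2/∂z = ∂(-x^2 - 2*y*z)/∂y - ∂(x*y)/∂z = -2*z
Assembling: d(omega) = (-x + y) dx ∧ dy + (3 - 2*x) dx ∧ dz + (-2*z) dy ∧ dz.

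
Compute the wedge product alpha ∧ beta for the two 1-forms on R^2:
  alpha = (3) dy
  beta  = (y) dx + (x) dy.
alpha ∧ beta = (-3*y) dx ∧ dy

Distribute the wedge, using dx_i ∧ dx_j = -dx_j ∧ dx_i and dx_i ∧ dx_i = 0. For each pair (i, j) with i < j, the coefficient of dx_i ∧ dx_j in alpha ∧ beta is (alpha_i * beta_j - alpha_j * beta_i). Collecting: alpha ∧ beta = (-3*y) dx ∧ dy.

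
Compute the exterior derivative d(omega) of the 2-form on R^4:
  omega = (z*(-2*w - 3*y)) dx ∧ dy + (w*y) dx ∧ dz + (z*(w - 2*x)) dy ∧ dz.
d(omega) = (-3*w - 3*y - 2*z) dx ∧ dy ∧ dz + (-2*z) dx ∧ dy ∧ dw + (y) dx ∧ dz ∧ dw + (z) dy ∧ dz ∧ dw

For a 2-form omega = sum_{i<j} g_{ij} dx_i ∧ dx_j, the exterior derivative is
  d(omega) = sum_{i<j} d(g_{ij}) ∧ dx_i ∧ dx_j = sum_{i<j, k} (∂g_{ij}/∂x_k) dx_k ∧ dx_i ∧ dx_j.
Expand each term, using dx_k ∧ dx_i ∧ dx_j = sgn(permutation) dx_{(a)} ∧ dx_{(b)} ∧ dx_{(c)} with (a < b < c) sorted:
  d(z*(-2*w - 3*y)) includes (∂/∂z)(z*(-2*w - 3*y)) dz = (-2*w - 3*y) dz, which multiplied by dx ∧ dy gives (-2*w - 3*y) dx ∧ dy ∧ dz
  d(z*(-2*w - 3*y)) includes (∂/∂w)(z*(-2*w - 3*y)) dw = (-2*z) dw, which multiplied by dx ∧ dy gives (-2*z) dx ∧ dy ∧ dw
  d(w*y) includes (∂/∂y)(w*y) dy = (w) dy, which multiplied by dx ∧ dz gives (-w) dx ∧ dy ∧ dz
  d(w*y) includes (∂/∂w)(w*y) dw = (y) dw, which multiplied by dx ∧ dz gives (y) dx ∧ dz ∧ dw
  d(z*(w - 2*x)) includes (∂/∂x)(z*(w - 2*x)) dx = (-2*z) dx, which multiplied by dy ∧ dz gives (-2*z) dx ∧ dy ∧ dz
  d(z*(w - 2*x)) includes (∂/∂w)(z*(w - 2*x)) dw = (z) dw, which multiplied by dy ∧ dz gives (z) dy ∧ dz ∧ dw
Collecting like 3-forms: d(omega) = (-3*w - 3*y - 2*z) dx ∧ dy ∧ dz + (-2*z) dx ∧ dy ∧ dw + (y) dx ∧ dz ∧ dw + (z) dy ∧ dz ∧ dw.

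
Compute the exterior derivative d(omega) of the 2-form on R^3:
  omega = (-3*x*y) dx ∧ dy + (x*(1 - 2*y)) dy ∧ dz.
d(omega) = (1 - 2*y) dx ∧ dy ∧ dz

For a 2-form omega = sum_{i<j} g_{ij} dx_i ∧ dx_j, the exterior derivative is
  d(omega) = sum_{i<j} d(g_{ij}) ∧ dx_i ∧ dx_j = sum_{i<j, k} (∂g_{ij}/∂x_k) dx_k ∧ dx_i ∧ dx_j.
Expand each term, using dx_k ∧ dx_i ∧ dx_j = sgn(permutation) dx_{(a)} ∧ dx_{(b)} ∧ dx_{(c)} with (a < b < c) sorted:
  d(x*(1 - 2*y)) includes (∂/∂x)(x*(1 - 2*y)) dx = (1 - 2*y) dx, which multiplied by dy ∧ dz gives (1 - 2*y) dx ∧ dy ∧ dz
Collecting like 3-forms: d(omega) = (1 - 2*y) dx ∧ dy ∧ dz.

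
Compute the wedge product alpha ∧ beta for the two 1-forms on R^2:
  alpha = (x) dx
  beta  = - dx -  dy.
alpha ∧ beta = (-x) dx ∧ dy

Distribute the wedge, using dx_i ∧ dx_j = -dx_j ∧ dx_i and dx_i ∧ dx_i = 0. For each pair (i, j) with i < j, the coefficient of dx_i ∧ dx_j in alpha ∧ beta is (alpha_i * beta_j - alpha_j * beta_i). Collecting: alpha ∧ beta = (-x) dx ∧ dy.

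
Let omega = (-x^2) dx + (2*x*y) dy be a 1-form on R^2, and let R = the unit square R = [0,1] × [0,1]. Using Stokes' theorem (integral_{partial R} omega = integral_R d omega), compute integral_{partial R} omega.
integral_(partial R) omega = 1

Stokes: integral_partial_R omega = integral_R d omega with d omega = (∂Q/∂x - ∂P/∂y) dx ∧ dy.
  ∂Q/∂x = 2*y
  ∂P/∂y = 0
  integrand = ∂Q/∂x - ∂P/∂y = 2*y.
Integrating over R: integral_0^1 integral_0^1 (2*y) dx dy = 1.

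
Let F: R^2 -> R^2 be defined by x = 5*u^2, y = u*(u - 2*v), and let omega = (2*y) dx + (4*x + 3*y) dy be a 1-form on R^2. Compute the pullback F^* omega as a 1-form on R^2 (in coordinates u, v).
F^* omega = (2*u*(33*u^2 - 49*u*v + 6*v^2)) du + (u^2*(-46*u + 12*v)) dv

Using F^*(f dg) = (f ∘ F) d(g ∘ F), substitute each coordinate x_i by F_i(u, v) in f_i, and replace dx_i by d F_i = (∂F_i/∂u) du + (∂F_i/∂v) dv.
  For the x component: f_1(F) = 2*u*(u - 2*v); d F_1 = (10*u) du + (0) dv
  For the y component: f_2(F) = u*(23*u - 6*v); d F_2 = (2*u - 2*v) du + (-2*u) dv
Combining and collecting du, dv coefficients:
  coeff of du: 2*u*(33*u^2 - 49*u*v + 6*v^2)
  coeff of dv: u^2*(-46*u + 12*v)
F^* omega = (2*u*(33*u^2 - 49*u*v + 6*v^2)) du + (u^2*(-46*u + 12*v)) dv.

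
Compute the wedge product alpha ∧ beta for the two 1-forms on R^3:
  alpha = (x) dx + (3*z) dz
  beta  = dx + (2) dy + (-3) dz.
alpha ∧ beta = (2*x) dx ∧ dy + (-3*x - 3*z) dx ∧ dz + (-6*z) dy ∧ dz

Distribute the wedge, using dx_i ∧ dx_j = -dx_j ∧ dx_i and dx_i ∧ dx_i = 0. For each pair (i, j) with i < j, the coefficient of dx_i ∧ dx_j in alpha ∧ beta is (alpha_i * beta_j - alpha_j * beta_i). Collecting: alpha ∧ beta = (2*x) dx ∧ dy + (-3*x - 3*z) dx ∧ dz + (-6*z) dy ∧ dz.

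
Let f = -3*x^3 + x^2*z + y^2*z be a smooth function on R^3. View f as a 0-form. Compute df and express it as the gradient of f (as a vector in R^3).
df = (x*(-9*x + 2*z)) dx + (2*y*z) dy + (x^2 + y^2) dz; grad f = (x*(-9*x + 2*z), 2*y*z, x^2 + y^2)

For a 0-form f, d f = (∂f/∂x) dx + (∂f/∂y) dy + (∂f/∂z) dz. The components of the vector representation are exactly the entries of grad f in Cartesian coordinates:
  ∂f/∂x = x*(-9*x + 2*z)
  ∂f/∂y = 2*y*z
  ∂f/∂z = x^2 + y^2.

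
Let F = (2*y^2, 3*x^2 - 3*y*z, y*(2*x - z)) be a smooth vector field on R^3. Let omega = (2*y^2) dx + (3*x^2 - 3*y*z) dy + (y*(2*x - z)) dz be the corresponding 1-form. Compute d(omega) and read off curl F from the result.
d(omega) = (2*x + 3*y - z) dy ∧ dz + (-2*y) dz ∧ dx + (6*x - 4*y) dx ∧ dy; curl F = (2*x + 3*y - z, -2*y, 6*x - 4*y)

d omega = sum_{i<j} (∂f_j/∂x_i - ∂f_i/∂x_j) dx_i ∧ dx_j. Under the identification (dy ∧ dz, dz ∧ dx, dx ∧ dy) ↔ (e_x, e_y, e_z), the coefficients are exactly the components of curl F. Compute:
  ∂R/∂y - ∂Q/∂z = (2*x - z) - (-3*y) = 2*x + 3*y - z
  ∂P/∂z - ∂R/∂x = (0) - (2*y) = -2*y
  ∂Q/∂x - ∂P/∂y = (6*x) - (4*y) = 6*x - 4*y.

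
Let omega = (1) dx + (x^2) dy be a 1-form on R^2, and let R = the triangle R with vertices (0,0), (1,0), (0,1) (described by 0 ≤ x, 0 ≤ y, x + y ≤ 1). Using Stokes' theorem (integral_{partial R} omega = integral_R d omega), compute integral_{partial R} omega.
integral_(partial R) omega = 1/3

Stokes: integral_partial_R omega = integral_R d omega with d omega = (∂Q/∂x - ∂P/∂y) dx ∧ dy.
  ∂Q/∂x = 2*x
  ∂P/∂y = 0
  integrand = ∂Q/∂x - ∂P/∂y = 2*x.
Integrating over R: integral_0^1 integral_0^{1-x} (2*x) dy dx = 1/3.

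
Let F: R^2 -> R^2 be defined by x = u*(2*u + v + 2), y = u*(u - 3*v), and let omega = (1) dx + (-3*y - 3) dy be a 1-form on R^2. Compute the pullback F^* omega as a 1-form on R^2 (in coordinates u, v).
F^* omega = (-6*u^3 + 27*u^2*v - 27*u*v^2 - 2*u + 10*v + 2) du + (u*(9*u^2 - 27*u*v + 10)) dv

Using F^*(f dg) = (f ∘ F) d(g ∘ F), substitute each coordinate x_i by F_i(u, v) in f_i, and replace dx_i by d F_i = (∂F_i/∂u) du + (∂F_i/∂v) dv.
  For the x component: f_1(F) = 1; d F_1 = (4*u + v + 2) du + (u) dv
  For the y component: f_2(F) = -3*u^2 + 9*u*v - 3; d F_2 = (2*u - 3*v) du + (-3*u) dv
Combining and collecting du, dv coefficients:
  coeff of du: -6*u^3 + 27*u^2*v - 27*u*v^2 - 2*u + 10*v + 2
  coeff of dv: u*(9*u^2 - 27*u*v + 10)
F^* omega = (-6*u^3 + 27*u^2*v - 27*u*v^2 - 2*u + 10*v + 2) du + (u*(9*u^2 - 27*u*v + 10)) dv.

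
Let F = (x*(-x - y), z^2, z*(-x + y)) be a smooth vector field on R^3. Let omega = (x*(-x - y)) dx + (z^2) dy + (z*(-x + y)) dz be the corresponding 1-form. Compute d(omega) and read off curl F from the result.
d(omega) = (-z) dy ∧ dz + (z) dz ∧ dx + (x) dx ∧ dy; curl F = (-z, z, x)

d omega = sum_{i<j} (∂f_j/∂x_i - ∂f_i/∂x_j) dx_i ∧ dx_j. Under the identification (dy ∧ dz, dz ∧ dx, dx ∧ dy) ↔ (e_x, e_y, e_z), the coefficients are exactly the components of curl F. Compute:
  ∂R/∂y - ∂Q/∂z = (z) - (2*z) = -z
  ∂P/∂z - ∂R/∂x = (0) - (-z) = z
  ∂Q/∂x - ∂P/∂y = (0) - (-x) = x.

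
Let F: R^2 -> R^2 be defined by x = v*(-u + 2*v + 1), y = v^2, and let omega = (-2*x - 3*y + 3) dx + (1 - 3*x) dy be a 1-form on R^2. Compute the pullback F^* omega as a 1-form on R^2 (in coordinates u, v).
F^* omega = (v*(-2*u*v + 7*v^2 + 2*v - 3)) du + (-2*u^2*v + 21*u*v^2 + 4*u*v - 3*u - 40*v^3 - 21*v^2 + 12*v + 3) dv

Using F^*(f dg) = (f ∘ F) d(g ∘ F), substitute each coordinate x_i by F_i(u, v) in f_i, and replace dx_i by d F_i = (∂F_i/∂u) du + (∂F_i/∂v) dv.
  For the x component: f_1(F) = 2*u*v - 7*v^2 - 2*v + 3; d F_1 = (-v) du + (-u + 4*v + 1) dv
  For the y component: f_2(F) = 3*u*v - 6*v^2 - 3*v + 1; d F_2 = (0) du + (2*v) dv
Combining and collecting du, dv coefficients:
  coeff of du: v*(-2*u*v + 7*v^2 + 2*v - 3)
  coeff of dv: -2*u^2*v + 21*u*v^2 + 4*u*v - 3*u - 40*v^3 - 21*v^2 + 12*v + 3
F^* omega = (v*(-2*u*v + 7*v^2 + 2*v - 3)) du + (-2*u^2*v + 21*u*v^2 + 4*u*v - 3*u - 40*v^3 - 21*v^2 + 12*v + 3) dv.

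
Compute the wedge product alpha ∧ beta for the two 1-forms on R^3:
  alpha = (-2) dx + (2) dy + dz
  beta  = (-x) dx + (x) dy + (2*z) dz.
alpha ∧ beta = (x - 4*z) dx ∧ dz + (-x + 4*z) dy ∧ dz

Distribute the wedge, using dx_i ∧ dx_j = -dx_j ∧ dx_i and dx_i ∧ dx_i = 0. For each pair (i, j) with i < j, the coefficient of dx_i ∧ dx_j in alpha ∧ beta is (alpha_i * beta_j - alpha_j * beta_i). Collecting: alpha ∧ beta = (x - 4*z) dx ∧ dz + (-x + 4*z) dy ∧ dz.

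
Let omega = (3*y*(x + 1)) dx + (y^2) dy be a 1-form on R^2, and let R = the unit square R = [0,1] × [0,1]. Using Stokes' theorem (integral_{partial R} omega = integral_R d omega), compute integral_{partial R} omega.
integral_(partial R) omega = -9/2

Stokes: integral_partial_R omega = integral_R d omega with d omega = (∂Q/∂x - ∂P/∂y) dx ∧ dy.
  ∂Q/∂x = 0
  ∂P/∂y = 3*x + 3
  integrand = ∂Q/∂x - ∂P/∂y = -3*x - 3.
Integrating over R: integral_0^1 integral_0^1 (-3*x - 3) dx dy = -9/2.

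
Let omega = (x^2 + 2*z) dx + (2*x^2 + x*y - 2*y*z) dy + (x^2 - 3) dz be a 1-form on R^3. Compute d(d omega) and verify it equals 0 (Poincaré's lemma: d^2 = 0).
d(d omega) = 0

Step 1: d omega = sum_{i<j} (∂f_j/∂x_i - ∂f_i/∂x_j) dx_i ∧ dx_j:
  coeff of dx ∧ dy: 4*x + y
  coeff of dx ∧ dz: 2*x - 2
  coeff of dy ∧ dz: 2*y
Step 2: Apply d again to each 2-form coefficient. The only possible 3-form in R^3 is dx ∧ dy ∧ dz, with coefficient
  ∂(coeff of dy∧dz)/∂x - ∂(coeff of dx∧dz)/∂y + ∂(coeff of dx∧dy)/∂z
  = ∂/∂x (2*y) - ∂/∂y (2*x - 2) + ∂/∂z (4*x + y).
Each of these terms simplifies to sums of mixed partials that cancel in pairs. The result is 0 (by equality of mixed partials for smooth functions — Schwarz / Clairaut).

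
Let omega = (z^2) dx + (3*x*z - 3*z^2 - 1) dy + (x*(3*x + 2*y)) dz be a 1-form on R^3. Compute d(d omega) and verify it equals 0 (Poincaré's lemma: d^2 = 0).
d(d omega) = 0

Step 1: d omega = sum_{i<j} (∂f_j/∂x_i - ∂f_i/∂x_j) dx_i ∧ dx_j:
  coeff of dx ∧ dy: 3*z
  coeff of dx ∧ dz: 6*x + 2*y - 2*z
  coeff of dy ∧ dz: -x + 6*z
Step 2: Apply d again to each 2-form coefficient. The only possible 3-form in R^3 is dx ∧ dy ∧ dz, with coefficient
  ∂(coeff of dy∧dz)/∂x - ∂(coeff of dx∧dz)/∂y + ∂(coeff of dx∧dy)/∂z
  = ∂/∂x (-x + 6*z) - ∂/∂y (6*x + 2*y - 2*z) + ∂/∂z (3*z).
Each of these terms simplifies to sums of mixed partials that cancel in pairs. The result is 0 (by equality of mixed partials for smooth functions — Schwarz / Clairaut).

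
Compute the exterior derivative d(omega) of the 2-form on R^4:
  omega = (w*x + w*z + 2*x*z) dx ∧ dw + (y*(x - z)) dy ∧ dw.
d(omega) = (-w - 2*x) dx ∧ dz ∧ dw + (y) dx ∧ dy ∧ dw + (y) dy ∧ dz ∧ dw

For a 2-form omega = sum_{i<j} g_{ij} dx_i ∧ dx_j, the exterior derivative is
  d(omega) = sum_{i<j} d(g_{ij}) ∧ dx_i ∧ dx_j = sum_{i<j, k} (∂g_{ij}/∂x_k) dx_k ∧ dx_i ∧ dx_j.
Expand each term, using dx_k ∧ dx_i ∧ dx_j = sgn(permutation) dx_{(a)} ∧ dx_{(b)} ∧ dx_{(c)} with (a < b < c) sorted:
  d(w*x + w*z + 2*x*z) includes (∂/∂z)(w*x + w*z + 2*x*z) dz = (w + 2*x) dz, which multiplied by dx ∧ dw gives (-w - 2*x) dx ∧ dz ∧ dw
  d(y*(x - z)) includes (∂/∂x)(y*(x - z)) dx = (y) dx, which multiplied by dy ∧ dw gives (y) dx ∧ dy ∧ dw
  d(y*(x - z)) includes (∂/∂z)(y*(x - z)) dz = (-y) dz, which multiplied by dy ∧ dw gives (y) dy ∧ dz ∧ dw
Collecting like 3-forms: d(omega) = (-w - 2*x) dx ∧ dz ∧ dw + (y) dx ∧ dy ∧ dw + (y) dy ∧ dz ∧ dw.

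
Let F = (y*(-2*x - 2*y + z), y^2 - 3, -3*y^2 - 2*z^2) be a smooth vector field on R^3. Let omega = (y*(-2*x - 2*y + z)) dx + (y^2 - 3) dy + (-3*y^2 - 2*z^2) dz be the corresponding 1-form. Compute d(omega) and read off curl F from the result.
d(omega) = (-6*y) dy ∧ dz + (y) dz ∧ dx + (2*x + 4*y - z) dx ∧ dy; curl F = (-6*y, y, 2*x + 4*y - z)

d omega = sum_{i<j} (∂f_j/∂x_i - ∂f_i/∂x_j) dx_i ∧ dx_j. Under the identification (dy ∧ dz, dz ∧ dx, dx ∧ dy) ↔ (e_x, e_y, e_z), the coefficients are exactly the components of curl F. Compute:
  ∂R/∂y - ∂Q/∂z = (-6*y) - (0) = -6*y
  ∂P/∂z - ∂R/∂x = (y) - (0) = y
  ∂Q/∂x - ∂P/∂y = (0) - (-2*x - 4*y + z) = 2*x + 4*y - z.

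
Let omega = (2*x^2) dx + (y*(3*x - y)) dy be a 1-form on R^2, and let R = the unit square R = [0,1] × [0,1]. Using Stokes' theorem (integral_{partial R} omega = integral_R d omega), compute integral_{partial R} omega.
integral_(partial R) omega = 3/2

Stokes: integral_partial_R omega = integral_R d omega with d omega = (∂Q/∂x - ∂P/∂y) dx ∧ dy.
  ∂Q/∂x = 3*y
  ∂P/∂y = 0
  integrand = ∂Q/∂x - ∂P/∂y = 3*y.
Integrating over R: integral_0^1 integral_0^1 (3*y) dx dy = 3/2.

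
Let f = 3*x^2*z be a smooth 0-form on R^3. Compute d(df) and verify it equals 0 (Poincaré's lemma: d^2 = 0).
d(df) = 0

Step 1: df = sum_i (∂f/∂x_i) dx_i = (6*x*z) dx + (0) dy + (3*x^2) dz.
Step 2: Apply d again. Using the 1-form formula, the coefficient of dx ∧ dy in d(df) is ∂^2 f/∂x ∂y - ∂^2 f/∂y ∂x = (0) - (0) = 0 (equality of mixed partials for smooth f).
Similarly for dx ∧ dz and dy ∧ dz — all coefficients vanish. So d(df) = 0.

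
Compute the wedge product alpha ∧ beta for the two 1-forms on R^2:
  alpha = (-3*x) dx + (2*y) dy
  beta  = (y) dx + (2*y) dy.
alpha ∧ beta = (-2*y*(3*x + y)) dx ∧ dy

Distribute the wedge, using dx_i ∧ dx_j = -dx_j ∧ dx_i and dx_i ∧ dx_i = 0. For each pair (i, j) with i < j, the coefficient of dx_i ∧ dx_j in alpha ∧ beta is (alpha_i * beta_j - alpha_j * beta_i). Collecting: alpha ∧ beta = (-2*y*(3*x + y)) dx ∧ dy.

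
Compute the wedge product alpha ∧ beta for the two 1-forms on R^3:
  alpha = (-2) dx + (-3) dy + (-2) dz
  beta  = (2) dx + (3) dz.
alpha ∧ beta = (-2) dx ∧ dz + (6) dx ∧ dy + (-9) dy ∧ dz

Distribute the wedge, using dx_i ∧ dx_j = -dx_j ∧ dx_i and dx_i ∧ dx_i = 0. For each pair (i, j) with i < j, the coefficient of dx_i ∧ dx_j in alpha ∧ beta is (alpha_i * beta_j - alpha_j * beta_i). Collecting: alpha ∧ beta = (-2) dx ∧ dz + (6) dx ∧ dy + (-9) dy ∧ dz.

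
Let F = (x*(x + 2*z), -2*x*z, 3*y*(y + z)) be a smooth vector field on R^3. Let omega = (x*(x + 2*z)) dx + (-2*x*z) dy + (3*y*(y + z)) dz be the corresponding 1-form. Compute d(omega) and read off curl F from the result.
d(omega) = (2*x + 6*y + 3*z) dy ∧ dz + (2*x) dz ∧ dx + (-2*z) dx ∧ dy; curl F = (2*x + 6*y + 3*z, 2*x, -2*z)

d omega = sum_{i<j} (∂f_j/∂x_i - ∂f_i/∂x_j) dx_i ∧ dx_j. Under the identification (dy ∧ dz, dz ∧ dx, dx ∧ dy) ↔ (e_x, e_y, e_z), the coefficients are exactly the components of curl F. Compute:
  ∂R/∂y - ∂Q/∂z = (6*y + 3*z) - (-2*x) = 2*x + 6*y + 3*z
  ∂P/∂z - ∂R/∂x = (2*x) - (0) = 2*x
  ∂Q/∂x - ∂P/∂y = (-2*z) - (0) = -2*z.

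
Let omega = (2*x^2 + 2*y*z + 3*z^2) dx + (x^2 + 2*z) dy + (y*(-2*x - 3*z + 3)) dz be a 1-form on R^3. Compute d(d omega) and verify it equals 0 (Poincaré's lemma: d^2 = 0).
d(d omega) = 0

Step 1: d omega = sum_{i<j} (∂f_j/∂x_i - ∂f_i/∂x_j) dx_i ∧ dx_j:
  coeff of dx ∧ dy: 2*x - 2*z
  coeff of dx ∧ dz: -4*y - 6*z
  coeff of dy ∧ dz: -2*x - 3*z + 1
Step 2: Apply d again to each 2-form coefficient. The only possible 3-form in R^3 is dx ∧ dy ∧ dz, with coefficient
  ∂(coeff of dy∧dz)/∂x - ∂(coeff of dx∧dz)/∂y + ∂(coeff of dx∧dy)/∂z
  = ∂/∂x (-2*x - 3*z + 1) - ∂/∂y (-4*y - 6*z) + ∂/∂z (2*x - 2*z).
Each of these terms simplifies to sums of mixed partials that cancel in pairs. The result is 0 (by equality of mixed partials for smooth functions — Schwarz / Clairaut).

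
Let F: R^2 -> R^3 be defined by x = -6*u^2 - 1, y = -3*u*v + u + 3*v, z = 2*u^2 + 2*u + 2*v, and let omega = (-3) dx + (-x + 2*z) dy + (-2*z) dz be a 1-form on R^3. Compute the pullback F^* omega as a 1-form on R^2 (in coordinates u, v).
F^* omega = (-16*u^3 - 30*u^2*v - 14*u^2 - 28*u*v + 32*u - 12*v^2 - 7*v + 1) du + (-30*u^3 + 10*u^2 - 12*u*v + u + 4*v + 3) dv

Using F^*(f dg) = (f ∘ F) d(g ∘ F), substitute each coordinate x_i by F_i(u, v) in f_i, and replace dx_i by d F_i = (∂F_i/∂u) du + (∂F_i/∂v) dv.
  For the x component: f_1(F) = -3; d F_1 = (-12*u) du + (0) dv
  For the y component: f_2(F) = 10*u^2 + 4*u + 4*v + 1; d F_2 = (1 - 3*v) du + (3 - 3*u) dv
  For the z component: f_3(F) = -4*u^2 - 4*u - 4*v; d F_3 = (4*u + 2) du + (2) dv
Combining and collecting du, dv coefficients:
  coeff of du: -16*u^3 - 30*u^2*v - 14*u^2 - 28*u*v + 32*u - 12*v^2 - 7*v + 1
  coeff of dv: -30*u^3 + 10*u^2 - 12*u*v + u + 4*v + 3
F^* omega = (-16*u^3 - 30*u^2*v - 14*u^2 - 28*u*v + 32*u - 12*v^2 - 7*v + 1) du + (-30*u^3 + 10*u^2 - 12*u*v + u + 4*v + 3) dv.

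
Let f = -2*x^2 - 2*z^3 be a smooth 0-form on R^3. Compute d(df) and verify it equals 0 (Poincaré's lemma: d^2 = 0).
d(df) = 0

Step 1: df = sum_i (∂f/∂x_i) dx_i = (-4*x) dx + (0) dy + (-6*z^2) dz.
Step 2: Apply d again. Using the 1-form formula, the coefficient of dx ∧ dy in d(df) is ∂^2 f/∂x ∂y - ∂^2 f/∂y ∂x = (0) - (0) = 0 (equality of mixed partials for smooth f).
Similarly for dx ∧ dz and dy ∧ dz — all coefficients vanish. So d(df) = 0.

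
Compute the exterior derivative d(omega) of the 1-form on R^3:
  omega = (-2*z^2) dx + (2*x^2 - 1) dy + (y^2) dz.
d(omega) = (4*x) dx ∧ dy + (4*z) dx ∧ dz + (2*y) dy ∧ dz

For a 1-form omega = sum_i f_i dx_i, the exterior derivative is
  d(omega) = sum_{i < j} (∂f_j/∂x_i - ∂f_i/∂x_j) dx_i ∧ dx_j.
  coefficient of dx ∧ dy: ∂f_2/∂x - ∂f_1/∂y = ∂(2*x^2 - 1)/∂x - ∂(-2*z^2)/∂y = 4*x
  coefficient of dx ∧ dz: ∂f_3/∂x - ∂f_1/∂z = ∂(y^2)/∂x - ∂(-2*z^2)/∂z = 4*z
  coefficient of dy ∧ dz: ∂f_3/∂y - ∂f_2/∂z = ∂(y^2)/∂y - ∂(2*x^2 - 1)/∂z = 2*y
Assembling: d(omega) = (4*x) dx ∧ dy + (4*z) dx ∧ dz + (2*y) dy ∧ dz.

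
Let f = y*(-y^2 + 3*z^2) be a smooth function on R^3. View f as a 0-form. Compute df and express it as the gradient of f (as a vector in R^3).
df = (0) dx + (-3*y^2 + 3*z^2) dy + (6*y*z) dz; grad f = (0, -3*y^2 + 3*z^2, 6*y*z)

For a 0-form f, d f = (∂f/∂x) dx + (∂f/∂y) dy + (∂f/∂z) dz. The components of the vector representation are exactly the entries of grad f in Cartesian coordinates:
  ∂f/∂x = 0
  ∂f/∂y = -3*y^2 + 3*z^2
  ∂f/∂z = 6*y*z.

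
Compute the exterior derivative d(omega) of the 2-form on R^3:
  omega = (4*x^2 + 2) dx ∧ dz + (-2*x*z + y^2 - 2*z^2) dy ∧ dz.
d(omega) = (-2*z) dx ∧ dy ∧ dz

For a 2-form omega = sum_{i<j} g_{ij} dx_i ∧ dx_j, the exterior derivative is
  d(omega) = sum_{i<j} d(g_{ij}) ∧ dx_i ∧ dx_j = sum_{i<j, k} (∂g_{ij}/∂x_k) dx_k ∧ dx_i ∧ dx_j.
Expand each term, using dx_k ∧ dx_i ∧ dx_j = sgn(permutation) dx_{(a)} ∧ dx_{(b)} ∧ dx_{(c)} with (a < b < c) sorted:
  d(-2*x*z + y^2 - 2*z^2) includes (∂/∂x)(-2*x*z + y^2 - 2*z^2) dx = (-2*z) dx, which multiplied by dy ∧ dz gives (-2*z) dx ∧ dy ∧ dz
Collecting like 3-forms: d(omega) = (-2*z) dx ∧ dy ∧ dz.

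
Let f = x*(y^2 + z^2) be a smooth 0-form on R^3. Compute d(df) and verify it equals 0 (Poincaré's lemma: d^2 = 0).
d(df) = 0

Step 1: df = sum_i (∂f/∂x_i) dx_i = (y^2 + z^2) dx + (2*x*y) dy + (2*x*z) dz.
Step 2: Apply d again. Using the 1-form formula, the coefficient of dx ∧ dy in d(df) is ∂^2 f/∂x ∂y - ∂^2 f/∂y ∂x = (2*y) - (2*y) = 0 (equality of mixed partials for smooth f).
Similarly for dx ∧ dz and dy ∧ dz — all coefficients vanish. So d(df) = 0.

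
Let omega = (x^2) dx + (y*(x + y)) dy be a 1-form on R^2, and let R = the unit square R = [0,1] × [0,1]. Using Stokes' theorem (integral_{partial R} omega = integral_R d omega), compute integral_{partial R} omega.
integral_(partial R) omega = 1/2

Stokes: integral_partial_R omega = integral_R d omega with d omega = (∂Q/∂x - ∂P/∂y) dx ∧ dy.
  ∂Q/∂x = y
  ∂P/∂y = 0
  integrand = ∂Q/∂x - ∂P/∂y = y.
Integrating over R: integral_0^1 integral_0^1 (y) dx dy = 1/2.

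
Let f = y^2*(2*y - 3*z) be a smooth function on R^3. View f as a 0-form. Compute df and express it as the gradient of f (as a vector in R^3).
df = (0) dx + (6*y*(y - z)) dy + (-3*y^2) dz; grad f = (0, 6*y*(y - z), -3*y^2)

For a 0-form f, d f = (∂f/∂x) dx + (∂f/∂y) dy + (∂f/∂z) dz. The components of the vector representation are exactly the entries of grad f in Cartesian coordinates:
  ∂f/∂x = 0
  ∂f/∂y = 6*y*(y - z)
  ∂f/∂z = -3*y^2.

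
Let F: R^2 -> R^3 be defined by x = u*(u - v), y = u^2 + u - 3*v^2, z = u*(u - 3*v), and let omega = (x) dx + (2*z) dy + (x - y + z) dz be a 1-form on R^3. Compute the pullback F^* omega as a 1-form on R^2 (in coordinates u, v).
F^* omega = (8*u^3 - 26*u^2*v + 19*u*v^2 - 3*u*v - 9*v^3) du + (u*(-4*u^2 + u*v + 3*u + 27*v^2)) dv

Using F^*(f dg) = (f ∘ F) d(g ∘ F), substitute each coordinate x_i by F_i(u, v) in f_i, and replace dx_i by d F_i = (∂F_i/∂u) du + (∂F_i/∂v) dv.
  For the x component: f_1(F) = u*(u - v); d F_1 = (2*u - v) du + (-u) dv
  For the y component: f_2(F) = 2*u*(u - 3*v); d F_2 = (2*u + 1) du + (-6*v) dv
  For the z component: f_3(F) = u^2 - 4*u*v - u + 3*v^2; d F_3 = (2*u - 3*v) du + (-3*u) dv
Combining and collecting du, dv coefficients:
  coeff of du: 8*u^3 - 26*u^2*v + 19*u*v^2 - 3*u*v - 9*v^3
  coeff of dv: u*(-4*u^2 + u*v + 3*u + 27*v^2)
F^* omega = (8*u^3 - 26*u^2*v + 19*u*v^2 - 3*u*v - 9*v^3) du + (u*(-4*u^2 + u*v + 3*u + 27*v^2)) dv.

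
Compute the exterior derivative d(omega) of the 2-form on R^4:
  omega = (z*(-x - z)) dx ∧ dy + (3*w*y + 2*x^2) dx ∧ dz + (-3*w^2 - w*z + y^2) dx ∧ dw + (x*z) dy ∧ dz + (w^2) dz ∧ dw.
d(omega) = (-3*w - x - z) dx ∧ dy ∧ dz + (w + 3*y) dx ∧ dz ∧ dw + (-2*y) dx ∧ dy ∧ dw

For a 2-form omega = sum_{i<j} g_{ij} dx_i ∧ dx_j, the exterior derivative is
  d(omega) = sum_{i<j} d(g_{ij}) ∧ dx_i ∧ dx_j = sum_{i<j, k} (∂g_{ij}/∂x_k) dx_k ∧ dx_i ∧ dx_j.
Expand each term, using dx_k ∧ dx_i ∧ dx_j = sgn(permutation) dx_{(a)} ∧ dx_{(b)} ∧ dx_{(c)} with (a < b < c) sorted:
  d(z*(-x - z)) includes (∂/∂z)(z*(-x - z)) dz = (-x - 2*z) dz, which multiplied by dx ∧ dy gives (-x - 2*z) dx ∧ dy ∧ dz
  d(3*w*y + 2*x^2) includes (∂/∂y)(3*w*y + 2*x^2) dy = (3*w) dy, which multiplied by dx ∧ dz gives (-3*w) dx ∧ dy ∧ dz
  d(3*w*y + 2*x^2) includes (∂/∂w)(3*w*y + 2*x^2) dw = (3*y) dw, which multiplied by dx ∧ dz gives (3*y) dx ∧ dz ∧ dw
  d(-3*w^2 - w*z + y^2) includes (∂/∂y)(-3*w^2 - w*z + y^2) dy = (2*y) dy, which multiplied by dx ∧ dw gives (-2*y) dx ∧ dy ∧ dw
  d(-3*w^2 - w*z + y^2) includes (∂/∂z)(-3*w^2 - w*z + y^2) dz = (-w) dz, which multiplied by dx ∧ dw gives (w) dx ∧ dz ∧ dw
  d(x*z) includes (∂/∂x)(x*z) dx = (z) dx, which multiplied by dy ∧ dz gives (z) dx ∧ dy ∧ dz
Collecting like 3-forms: d(omega) = (-3*w - x - z) dx ∧ dy ∧ dz + (w + 3*y) dx ∧ dz ∧ dw + (-2*y) dx ∧ dy ∧ dw.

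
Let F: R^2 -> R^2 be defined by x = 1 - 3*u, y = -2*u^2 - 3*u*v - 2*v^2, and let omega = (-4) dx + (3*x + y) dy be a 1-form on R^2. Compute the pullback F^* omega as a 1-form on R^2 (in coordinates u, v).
F^* omega = (8*u^3 + 18*u^2*v + 36*u^2 + 17*u*v^2 + 27*u*v - 12*u + 6*v^3 - 9*v + 12) du + (6*u^3 + 17*u^2*v + 27*u^2 + 18*u*v^2 + 36*u*v - 9*u + 8*v^3 - 12*v) dv

Using F^*(f dg) = (f ∘ F) d(g ∘ F), substitute each coordinate x_i by F_i(u, v) in f_i, and replace dx_i by d F_i = (∂F_i/∂u) du + (∂F_i/∂v) dv.
  For the x component: f_1(F) = -4; d F_1 = (-3) du + (0) dv
  For the y component: f_2(F) = -2*u^2 - 3*u*v - 9*u - 2*v^2 + 3; d F_2 = (-4*u - 3*v) du + (-3*u - 4*v) dv
Combining and collecting du, dv coefficients:
  coeff of du: 8*u^3 + 18*u^2*v + 36*u^2 + 17*u*v^2 + 27*u*v - 12*u + 6*v^3 - 9*v + 12
  coeff of dv: 6*u^3 + 17*u^2*v + 27*u^2 + 18*u*v^2 + 36*u*v - 9*u + 8*v^3 - 12*v
F^* omega = (8*u^3 + 18*u^2*v + 36*u^2 + 17*u*v^2 + 27*u*v - 12*u + 6*v^3 - 9*v + 12) du + (6*u^3 + 17*u^2*v + 27*u^2 + 18*u*v^2 + 36*u*v - 9*u + 8*v^3 - 12*v) dv.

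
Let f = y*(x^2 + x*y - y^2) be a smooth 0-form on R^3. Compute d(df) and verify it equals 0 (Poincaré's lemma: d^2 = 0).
d(df) = 0

Step 1: df = sum_i (∂f/∂x_i) dx_i = (y*(2*x + y)) dx + (x^2 + 2*x*y - 3*y^2) dy + (0) dz.
Step 2: Apply d again. Using the 1-form formula, the coefficient of dx ∧ dy in d(df) is ∂^2 f/∂x ∂y - ∂^2 f/∂y ∂x = (2*x + 2*y) - (2*x + 2*y) = 0 (equality of mixed partials for smooth f).
Similarly for dx ∧ dz and dy ∧ dz — all coefficients vanish. So d(df) = 0.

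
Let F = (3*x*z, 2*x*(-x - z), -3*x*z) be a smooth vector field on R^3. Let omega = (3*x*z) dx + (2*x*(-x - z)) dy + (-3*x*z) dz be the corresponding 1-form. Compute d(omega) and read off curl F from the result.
d(omega) = (2*x) dy ∧ dz + (3*x + 3*z) dz ∧ dx + (-4*x - 2*z) dx ∧ dy; curl F = (2*x, 3*x + 3*z, -4*x - 2*z)

d omega = sum_{i<j} (∂f_j/∂x_i - ∂f_i/∂x_j) dx_i ∧ dx_j. Under the identification (dy ∧ dz, dz ∧ dx, dx ∧ dy) ↔ (e_x, e_y, e_z), the coefficients are exactly the components of curl F. Compute:
  ∂R/∂y - ∂Q/∂z = (0) - (-2*x) = 2*x
  ∂P/∂z - ∂R/∂x = (3*x) - (-3*z) = 3*x + 3*z
  ∂Q/∂x - ∂P/∂y = (-4*x - 2*z) - (0) = -4*x - 2*z.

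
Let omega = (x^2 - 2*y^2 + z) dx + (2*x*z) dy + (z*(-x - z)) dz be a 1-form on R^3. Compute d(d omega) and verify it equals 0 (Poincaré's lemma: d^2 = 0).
d(d omega) = 0

Step 1: d omega = sum_{i<j} (∂f_j/∂x_i - ∂f_i/∂x_j) dx_i ∧ dx_j:
  coeff of dx ∧ dy: 4*y + 2*z
  coeff of dx ∧ dz: -z - 1
  coeff of dy ∧ dz: -2*x
Step 2: Apply d again to each 2-form coefficient. The only possible 3-form in R^3 is dx ∧ dy ∧ dz, with coefficient
  ∂(coeff of dy∧dz)/∂x - ∂(coeff of dx∧dz)/∂y + ∂(coeff of dx∧dy)/∂z
  = ∂/∂x (-2*x) - ∂/∂y (-z - 1) + ∂/∂z (4*y + 2*z).
Each of these terms simplifies to sums of mixed partials that cancel in pairs. The result is 0 (by equality of mixed partials for smooth functions — Schwarz / Clairaut).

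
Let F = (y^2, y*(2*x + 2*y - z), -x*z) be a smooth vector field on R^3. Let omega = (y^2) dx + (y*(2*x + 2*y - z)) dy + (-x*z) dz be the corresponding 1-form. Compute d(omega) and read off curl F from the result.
d(omega) = (y) dy ∧ dz + (z) dz ∧ dx + (0) dx ∧ dy; curl F = (y, z, 0)

d omega = sum_{i<j} (∂f_j/∂x_i - ∂f_i/∂x_j) dx_i ∧ dx_j. Under the identification (dy ∧ dz, dz ∧ dx, dx ∧ dy) ↔ (e_x, e_y, e_z), the coefficients are exactly the components of curl F. Compute:
  ∂R/∂y - ∂Q/∂z = (0) - (-y) = y
  ∂P/∂z - ∂R/∂x = (0) - (-z) = z
  ∂Q/∂x - ∂P/∂y = (2*y) - (2*y) = 0.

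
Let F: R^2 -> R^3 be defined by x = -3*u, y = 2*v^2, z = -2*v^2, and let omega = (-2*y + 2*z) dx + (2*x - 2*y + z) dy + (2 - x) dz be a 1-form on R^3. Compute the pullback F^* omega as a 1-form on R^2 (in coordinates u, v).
F^* omega = (24*v^2) du + (4*v*(-9*u - 6*v^2 - 2)) dv

Using F^*(f dg) = (f ∘ F) d(g ∘ F), substitute each coordinate x_i by F_i(u, v) in f_i, and replace dx_i by d F_i = (∂F_i/∂u) du + (∂F_i/∂v) dv.
  For the x component: f_1(F) = -8*v^2; d F_1 = (-3) du + (0) dv
  For the y component: f_2(F) = -6*u - 6*v^2; d F_2 = (0) du + (4*v) dv
  For the z component: f_3(F) = 3*u + 2; d F_3 = (0) du + (-4*v) dv
Combining and collecting du, dv coefficients:
  coeff of du: 24*v^2
  coeff of dv: 4*v*(-9*u - 6*v^2 - 2)
F^* omega = (24*v^2) du + (4*v*(-9*u - 6*v^2 - 2)) dv.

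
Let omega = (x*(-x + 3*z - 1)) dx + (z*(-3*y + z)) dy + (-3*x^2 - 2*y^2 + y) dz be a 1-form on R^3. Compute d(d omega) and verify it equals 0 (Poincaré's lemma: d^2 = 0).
d(d omega) = 0

Step 1: d omega = sum_{i<j} (∂f_j/∂x_i - ∂f_i/∂x_j) dx_i ∧ dx_j:
  coeff of dx ∧ dy: 0
  coeff of dx ∧ dz: -9*x
  coeff of dy ∧ dz: -y - 2*z + 1
Step 2: Apply d again to each 2-form coefficient. The only possible 3-form in R^3 is dx ∧ dy ∧ dz, with coefficient
  ∂(coeff of dy∧dz)/∂x - ∂(coeff of dx∧dz)/∂y + ∂(coeff of dx∧dy)/∂z
  = ∂/∂x (-y - 2*z + 1) - ∂/∂y (-9*x) + ∂/∂z (0).
Each of these terms simplifies to sums of mixed partials that cancel in pairs. The result is 0 (by equality of mixed partials for smooth functions — Schwarz / Clairaut).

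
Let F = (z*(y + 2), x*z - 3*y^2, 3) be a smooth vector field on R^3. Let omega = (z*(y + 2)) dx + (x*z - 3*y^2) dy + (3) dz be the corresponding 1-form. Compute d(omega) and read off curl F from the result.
d(omega) = (-x) dy ∧ dz + (y + 2) dz ∧ dx + (0) dx ∧ dy; curl F = (-x, y + 2, 0)

d omega = sum_{i<j} (∂f_j/∂x_i - ∂f_i/∂x_j) dx_i ∧ dx_j. Under the identification (dy ∧ dz, dz ∧ dx, dx ∧ dy) ↔ (e_x, e_y, e_z), the coefficients are exactly the components of curl F. Compute:
  ∂R/∂y - ∂Q/∂z = (0) - (x) = -x
  ∂P/∂z - ∂R/∂x = (y + 2) - (0) = y + 2
  ∂Q/∂x - ∂P/∂y = (z) - (z) = 0.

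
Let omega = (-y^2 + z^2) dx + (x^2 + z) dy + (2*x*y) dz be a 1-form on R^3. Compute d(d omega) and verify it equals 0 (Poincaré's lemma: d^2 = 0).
d(d omega) = 0

Step 1: d omega = sum_{i<j} (∂f_j/∂x_i - ∂f_i/∂x_j) dx_i ∧ dx_j:
  coeff of dx ∧ dy: 2*x + 2*y
  coeff of dx ∧ dz: 2*y - 2*z
  coeff of dy ∧ dz: 2*x - 1
Step 2: Apply d again to each 2-form coefficient. The only possible 3-form in R^3 is dx ∧ dy ∧ dz, with coefficient
  ∂(coeff of dy∧dz)/∂x - ∂(coeff of dx∧dz)/∂y + ∂(coeff of dx∧dy)/∂z
  = ∂/∂x (2*x - 1) - ∂/∂y (2*y - 2*z) + ∂/∂z (2*x + 2*y).
Each of these terms simplifies to sums of mixed partials that cancel in pairs. The result is 0 (by equality of mixed partials for smooth functions — Schwarz / Clairaut).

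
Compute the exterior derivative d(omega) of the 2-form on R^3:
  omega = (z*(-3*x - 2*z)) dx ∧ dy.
d(omega) = (-3*x - 4*z) dx ∧ dy ∧ dz

For a 2-form omega = sum_{i<j} g_{ij} dx_i ∧ dx_j, the exterior derivative is
  d(omega) = sum_{i<j} d(g_{ij}) ∧ dx_i ∧ dx_j = sum_{i<j, k} (∂g_{ij}/∂x_k) dx_k ∧ dx_i ∧ dx_j.
Expand each term, using dx_k ∧ dx_i ∧ dx_j = sgn(permutation) dx_{(a)} ∧ dx_{(b)} ∧ dx_{(c)} with (a < b < c) sorted:
  d(z*(-3*x - 2*z)) includes (∂/∂z)(z*(-3*x - 2*z)) dz = (-3*x - 4*z) dz, which multiplied by dx ∧ dy gives (-3*x - 4*z) dx ∧ dy ∧ dz
Collecting like 3-forms: d(omega) = (-3*x - 4*z) dx ∧ dy ∧ dz.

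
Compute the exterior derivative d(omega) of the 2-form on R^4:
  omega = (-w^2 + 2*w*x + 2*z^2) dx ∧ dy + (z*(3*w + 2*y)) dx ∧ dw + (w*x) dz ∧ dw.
d(omega) = (4*z) dx ∧ dy ∧ dz + (-2*w + 2*x - 2*z) dx ∧ dy ∧ dw + (-2*w - 2*y) dx ∧ dz ∧ dw

For a 2-form omega = sum_{i<j} g_{ij} dx_i ∧ dx_j, the exterior derivative is
  d(omega) = sum_{i<j} d(g_{ij}) ∧ dx_i ∧ dx_j = sum_{i<j, k} (∂g_{ij}/∂x_k) dx_k ∧ dx_i ∧ dx_j.
Expand each term, using dx_k ∧ dx_i ∧ dx_j = sgn(permutation) dx_{(a)} ∧ dx_{(b)} ∧ dx_{(c)} with (a < b < c) sorted:
  d(-w^2 + 2*w*x + 2*z^2) includes (∂/∂z)(-w^2 + 2*w*x + 2*z^2) dz = (4*z) dz, which multiplied by dx ∧ dy gives (4*z) dx ∧ dy ∧ dz
  d(-w^2 + 2*w*x + 2*z^2) includes (∂/∂w)(-w^2 + 2*w*x + 2*z^2) dw = (-2*w + 2*x) dw, which multiplied by dx ∧ dy gives (-2*w + 2*x) dx ∧ dy ∧ dw
  d(z*(3*w + 2*y)) includes (∂/∂y)(z*(3*w + 2*y)) dy = (2*z) dy, which multiplied by dx ∧ dw gives (-2*z) dx ∧ dy ∧ dw
  d(z*(3*w + 2*y)) includes (∂/∂z)(z*(3*w + 2*y)) dz = (3*w + 2*y) dz, which multiplied by dx ∧ dw gives (-3*w - 2*y) dx ∧ dz ∧ dw
  d(w*x) includes (∂/∂x)(w*x) dx = (w) dx, which multiplied by dz ∧ dw gives (w) dx ∧ dz ∧ dw
Collecting like 3-forms: d(omega) = (4*z) dx ∧ dy ∧ dz + (-2*w + 2*x - 2*z) dx ∧ dy ∧ dw + (-2*w - 2*y) dx ∧ dz ∧ dw.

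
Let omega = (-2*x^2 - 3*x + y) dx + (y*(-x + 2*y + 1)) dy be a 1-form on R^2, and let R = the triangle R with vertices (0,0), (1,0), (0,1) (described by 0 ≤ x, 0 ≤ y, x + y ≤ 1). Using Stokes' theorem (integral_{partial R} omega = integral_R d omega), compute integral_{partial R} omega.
integral_(partial R) omega = -2/3

Stokes: integral_partial_R omega = integral_R d omega with d omega = (∂Q/∂x - ∂P/∂y) dx ∧ dy.
  ∂Q/∂x = -y
  ∂P/∂y = 1
  integrand = ∂Q/∂x - ∂P/∂y = -y - 1.
Integrating over R: integral_0^1 integral_0^{1-x} (-y - 1) dy dx = -2/3.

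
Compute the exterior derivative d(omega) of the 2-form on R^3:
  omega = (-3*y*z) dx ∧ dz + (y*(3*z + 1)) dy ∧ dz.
d(omega) = (3*z) dx ∧ dy ∧ dz

For a 2-form omega = sum_{i<j} g_{ij} dx_i ∧ dx_j, the exterior derivative is
  d(omega) = sum_{i<j} d(g_{ij}) ∧ dx_i ∧ dx_j = sum_{i<j, k} (∂g_{ij}/∂x_k) dx_k ∧ dx_i ∧ dx_j.
Expand each term, using dx_k ∧ dx_i ∧ dx_j = sgn(permutation) dx_{(a)} ∧ dx_{(b)} ∧ dx_{(c)} with (a < b < c) sorted:
  d(-3*y*z) includes (∂/∂y)(-3*y*z) dy = (-3*z) dy, which multiplied by dx ∧ dz gives (3*z) dx ∧ dy ∧ dz
Collecting like 3-forms: d(omega) = (3*z) dx ∧ dy ∧ dz.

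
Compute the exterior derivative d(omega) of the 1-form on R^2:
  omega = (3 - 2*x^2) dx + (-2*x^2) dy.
d(omega) = (-4*x) dx ∧ dy

For a 1-form omega = sum_i f_i dx_i, the exterior derivative is
  d(omega) = sum_{i < j} (∂f_j/∂x_i - ∂f_i/∂x_j) dx_i ∧ dx_j.
  coefficient of dx ∧ dy: ∂f_2/∂x - ∂f_1/∂y = ∂(-2*x^2)/∂x - ∂(3 - 2*x^2)/∂y = -4*x
Assembling: d(omega) = (-4*x) dx ∧ dy.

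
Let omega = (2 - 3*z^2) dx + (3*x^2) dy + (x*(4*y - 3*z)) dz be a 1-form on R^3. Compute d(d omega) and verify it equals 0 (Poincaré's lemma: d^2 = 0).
d(d omega) = 0

Step 1: d omega = sum_{i<j} (∂f_j/∂x_i - ∂f_i/∂x_j) dx_i ∧ dx_j:
  coeff of dx ∧ dy: 6*x
  coeff of dx ∧ dz: 4*y + 3*z
  coeff of dy ∧ dz: 4*x
Step 2: Apply d again to each 2-form coefficient. The only possible 3-form in R^3 is dx ∧ dy ∧ dz, with coefficient
  ∂(coeff of dy∧dz)/∂x - ∂(coeff of dx∧dz)/∂y + ∂(coeff of dx∧dy)/∂z
  = ∂/∂x (4*x) - ∂/∂y (4*y + 3*z) + ∂/∂z (6*x).
Each of these terms simplifies to sums of mixed partials that cancel in pairs. The result is 0 (by equality of mixed partials for smooth functions — Schwarz / Clairaut).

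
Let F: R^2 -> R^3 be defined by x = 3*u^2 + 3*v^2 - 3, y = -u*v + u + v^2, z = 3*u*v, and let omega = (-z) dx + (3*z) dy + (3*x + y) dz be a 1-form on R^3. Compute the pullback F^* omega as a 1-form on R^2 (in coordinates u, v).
F^* omega = (3*v*(3*u^2 - 4*u*v + 4*u + 10*v^2 - 9)) du + (3*u*(9*u^2 - 4*u*v + u + 10*v^2 - 9)) dv

Using F^*(f dg) = (f ∘ F) d(g ∘ F), substitute each coordinate x_i by F_i(u, v) in f_i, and replace dx_i by d F_i = (∂F_i/∂u) du + (∂F_i/∂v) dv.
  For the x component: f_1(F) = -3*u*v; d F_1 = (6*u) du + (6*v) dv
  For the y component: f_2(F) = 9*u*v; d F_2 = (1 - v) du + (-u + 2*v) dv
  For the z component: f_3(F) = 9*u^2 - u*v + u + 10*v^2 - 9; d F_3 = (3*v) du + (3*u) dv
Combining and collecting du, dv coefficients:
  coeff of du: 3*v*(3*u^2 - 4*u*v + 4*u + 10*v^2 - 9)
  coeff of dv: 3*u*(9*u^2 - 4*u*v + u + 10*v^2 - 9)
F^* omega = (3*v*(3*u^2 - 4*u*v + 4*u + 10*v^2 - 9)) du + (3*u*(9*u^2 - 4*u*v + u + 10*v^2 - 9)) dv.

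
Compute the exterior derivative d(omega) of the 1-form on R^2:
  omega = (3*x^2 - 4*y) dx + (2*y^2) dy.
d(omega) = (4) dx ∧ dy

For a 1-form omega = sum_i f_i dx_i, the exterior derivative is
  d(omega) = sum_{i < j} (∂f_j/∂x_i - ∂f_i/∂x_j) dx_i ∧ dx_j.
  coefficient of dx ∧ dy: ∂f_2/∂x - ∂f_1/∂y = ∂(2*y^2)/∂x - ∂(3*x^2 - 4*y)/∂y = 4
Assembling: d(omega) = (4) dx ∧ dy.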